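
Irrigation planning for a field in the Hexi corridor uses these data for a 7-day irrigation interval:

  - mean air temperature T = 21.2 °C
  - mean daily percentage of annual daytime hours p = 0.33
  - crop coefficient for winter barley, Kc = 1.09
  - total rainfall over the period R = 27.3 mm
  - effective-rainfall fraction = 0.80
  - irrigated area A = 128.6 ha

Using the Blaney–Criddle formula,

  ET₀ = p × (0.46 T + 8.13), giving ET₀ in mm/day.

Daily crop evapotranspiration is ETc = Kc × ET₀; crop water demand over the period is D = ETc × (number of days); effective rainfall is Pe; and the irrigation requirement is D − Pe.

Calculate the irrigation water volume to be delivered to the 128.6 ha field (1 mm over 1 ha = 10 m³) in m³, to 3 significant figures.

ET₀ = 0.33 × (0.46 × 21.2 + 8.13) = 0.33 × 17.882 = 5.9011 mm/d
ETc = Kc × ET₀ = 1.09 × 5.9011 = 6.4322 mm/d
Crop demand D = ETc × 7 d = 6.4322 × 7 = 45.025 mm
Pe = 0.80 × 27.3 = 21.840 mm
D − Pe = 45.025 − 21.840 = 23.185 mm
Volume = 23.185 mm × 128.6 ha × 10 = 29815.9 m³

29800 m³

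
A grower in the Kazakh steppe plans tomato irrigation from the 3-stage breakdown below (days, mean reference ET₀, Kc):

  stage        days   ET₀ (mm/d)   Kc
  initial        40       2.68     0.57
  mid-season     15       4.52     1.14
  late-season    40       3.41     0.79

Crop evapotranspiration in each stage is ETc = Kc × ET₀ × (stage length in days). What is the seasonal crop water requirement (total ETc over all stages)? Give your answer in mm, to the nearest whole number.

246 mm

initial: 0.57 × 2.68 × 40 = 61.10 mm
mid-season: 1.14 × 4.52 × 15 = 77.29 mm
late-season: 0.79 × 3.41 × 40 = 107.76 mm
Seasonal total = 246.15 mm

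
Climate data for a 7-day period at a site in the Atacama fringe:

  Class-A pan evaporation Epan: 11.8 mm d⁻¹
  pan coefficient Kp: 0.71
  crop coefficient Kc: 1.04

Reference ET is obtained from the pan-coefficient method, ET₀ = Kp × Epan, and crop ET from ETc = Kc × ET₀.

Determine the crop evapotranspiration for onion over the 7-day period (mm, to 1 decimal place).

ET₀ = 0.71 × 11.8 = 8.3780 mm/d
ETc = Kc × ET₀ = 1.04 × 8.3780 = 8.7131 mm/d
Over 7 days: 8.7131 × 7 = 60.992 mm

61.0 mm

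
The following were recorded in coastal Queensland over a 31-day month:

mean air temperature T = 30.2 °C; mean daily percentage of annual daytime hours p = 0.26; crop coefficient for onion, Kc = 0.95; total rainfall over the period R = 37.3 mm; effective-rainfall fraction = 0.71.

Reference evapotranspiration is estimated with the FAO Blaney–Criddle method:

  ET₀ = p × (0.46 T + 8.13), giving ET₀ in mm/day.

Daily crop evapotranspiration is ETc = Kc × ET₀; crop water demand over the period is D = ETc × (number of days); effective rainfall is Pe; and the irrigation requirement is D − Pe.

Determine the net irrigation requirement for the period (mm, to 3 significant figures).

ET₀ = 0.26 × (0.46 × 30.2 + 8.13) = 0.26 × 22.022 = 5.7257 mm/d
ETc = Kc × ET₀ = 0.95 × 5.7257 = 5.4394 mm/d
Crop demand D = ETc × 31 d = 5.4394 × 31 = 168.621 mm
Pe = 0.71 × 37.3 = 26.483 mm
D − Pe = 168.621 − 26.483 = 142.138 mm

142 mm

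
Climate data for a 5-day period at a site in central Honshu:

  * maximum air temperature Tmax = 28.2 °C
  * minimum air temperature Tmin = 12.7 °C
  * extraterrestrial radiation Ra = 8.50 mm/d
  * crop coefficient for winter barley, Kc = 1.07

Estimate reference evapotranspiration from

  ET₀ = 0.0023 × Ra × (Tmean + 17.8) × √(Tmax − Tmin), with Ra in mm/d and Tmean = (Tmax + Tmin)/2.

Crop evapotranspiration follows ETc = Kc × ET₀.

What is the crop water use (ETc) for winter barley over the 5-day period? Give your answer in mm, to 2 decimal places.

Tmean = (28.2 + 12.7)/2 = 20.45 °C
ET₀ = 0.0023 × 8.50 × (20.45 + 17.8) × √15.5 = 0.0023 × 8.50 × 38.25 × 3.9370 = 2.9440 mm/d
ETc = Kc × ET₀ = 1.07 × 2.9440 = 3.1501 mm/d
Over 5 days: 3.1501 × 5 = 15.751 mm

15.75 mm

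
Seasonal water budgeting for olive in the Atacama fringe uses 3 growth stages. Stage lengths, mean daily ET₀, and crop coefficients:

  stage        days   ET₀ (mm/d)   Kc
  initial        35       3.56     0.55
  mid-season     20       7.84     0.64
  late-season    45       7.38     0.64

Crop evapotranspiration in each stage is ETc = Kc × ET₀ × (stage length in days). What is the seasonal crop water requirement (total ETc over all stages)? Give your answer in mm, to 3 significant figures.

381 mm

initial: 0.55 × 3.56 × 35 = 68.53 mm
mid-season: 0.64 × 7.84 × 20 = 100.35 mm
late-season: 0.64 × 7.38 × 45 = 212.54 mm
Seasonal total = 381.42 mm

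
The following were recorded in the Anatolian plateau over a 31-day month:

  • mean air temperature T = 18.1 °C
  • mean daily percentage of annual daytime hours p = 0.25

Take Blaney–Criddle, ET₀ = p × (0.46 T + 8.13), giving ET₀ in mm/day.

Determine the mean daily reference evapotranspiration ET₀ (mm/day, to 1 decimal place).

ET₀ = 0.25 × (0.46 × 18.1 + 8.13) = 0.25 × 16.456 = 4.1140 mm/d

4.1 mm/day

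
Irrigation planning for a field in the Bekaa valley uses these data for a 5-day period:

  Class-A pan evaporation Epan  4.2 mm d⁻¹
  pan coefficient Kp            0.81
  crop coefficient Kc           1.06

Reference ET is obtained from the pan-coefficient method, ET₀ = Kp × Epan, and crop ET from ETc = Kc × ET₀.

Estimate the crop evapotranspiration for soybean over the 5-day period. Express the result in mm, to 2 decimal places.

ET₀ = 0.81 × 4.2 = 3.4020 mm/d
ETc = Kc × ET₀ = 1.06 × 3.4020 = 3.6061 mm/d
Over 5 days: 3.6061 × 5 = 18.031 mm

18.03 mm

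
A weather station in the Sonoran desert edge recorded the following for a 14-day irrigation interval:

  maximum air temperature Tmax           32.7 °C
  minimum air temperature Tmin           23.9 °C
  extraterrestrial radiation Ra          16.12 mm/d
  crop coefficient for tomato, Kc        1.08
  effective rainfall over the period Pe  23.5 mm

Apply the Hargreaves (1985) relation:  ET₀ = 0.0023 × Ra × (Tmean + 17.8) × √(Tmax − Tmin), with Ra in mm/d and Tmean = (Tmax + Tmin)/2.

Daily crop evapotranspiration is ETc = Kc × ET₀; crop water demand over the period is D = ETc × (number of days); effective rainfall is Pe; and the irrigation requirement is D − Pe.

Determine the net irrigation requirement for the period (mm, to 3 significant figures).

53.2 mm

Tmean = (32.7 + 23.9)/2 = 28.30 °C
ET₀ = 0.0023 × 16.12 × (28.30 + 17.8) × √8.8 = 0.0023 × 16.12 × 46.10 × 2.9665 = 5.0704 mm/d
ETc = Kc × ET₀ = 1.08 × 5.0704 = 5.4760 mm/d
Crop demand D = ETc × 14 d = 5.4760 × 14 = 76.664 mm
D − Pe = 76.664 − 23.5 = 53.164 mm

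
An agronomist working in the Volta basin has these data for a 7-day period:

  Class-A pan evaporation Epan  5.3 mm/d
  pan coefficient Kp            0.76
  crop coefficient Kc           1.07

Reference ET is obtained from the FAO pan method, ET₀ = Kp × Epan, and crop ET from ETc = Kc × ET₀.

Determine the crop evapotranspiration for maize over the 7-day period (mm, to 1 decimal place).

30.2 mm

ET₀ = 0.76 × 5.3 = 4.0280 mm/d
ETc = Kc × ET₀ = 1.07 × 4.0280 = 4.3100 mm/d
Over 7 days: 4.3100 × 7 = 30.170 mm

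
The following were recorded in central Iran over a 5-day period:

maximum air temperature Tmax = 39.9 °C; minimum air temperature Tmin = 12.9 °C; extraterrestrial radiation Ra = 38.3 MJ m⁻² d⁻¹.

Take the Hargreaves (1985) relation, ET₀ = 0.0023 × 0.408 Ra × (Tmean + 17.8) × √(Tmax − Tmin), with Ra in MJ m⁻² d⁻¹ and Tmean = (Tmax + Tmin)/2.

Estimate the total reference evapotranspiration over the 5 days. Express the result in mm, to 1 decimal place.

Tmean = (39.9 + 12.9)/2 = 26.40 °C
0.408 Ra = 0.408 × 38.3 = 15.6264 mm/d equivalent
ET₀ = 0.0023 × 15.6264 × (26.40 + 17.8) × √27.0 = 0.0023 × 15.6264 × 44.20 × 5.1962 = 8.2546 mm/d
Over 5 days: 8.2546 × 5 = 41.273 mm

41.3 mm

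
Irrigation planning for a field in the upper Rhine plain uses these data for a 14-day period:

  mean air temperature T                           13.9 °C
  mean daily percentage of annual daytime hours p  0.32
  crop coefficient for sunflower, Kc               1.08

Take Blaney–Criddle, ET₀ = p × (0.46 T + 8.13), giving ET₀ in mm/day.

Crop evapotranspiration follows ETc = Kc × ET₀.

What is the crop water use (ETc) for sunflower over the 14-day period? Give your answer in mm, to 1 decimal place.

ET₀ = 0.32 × (0.46 × 13.9 + 8.13) = 0.32 × 14.524 = 4.6477 mm/d
ETc = Kc × ET₀ = 1.08 × 4.6477 = 5.0195 mm/d
Over 14 days: 5.0195 × 14 = 70.273 mm

70.3 mm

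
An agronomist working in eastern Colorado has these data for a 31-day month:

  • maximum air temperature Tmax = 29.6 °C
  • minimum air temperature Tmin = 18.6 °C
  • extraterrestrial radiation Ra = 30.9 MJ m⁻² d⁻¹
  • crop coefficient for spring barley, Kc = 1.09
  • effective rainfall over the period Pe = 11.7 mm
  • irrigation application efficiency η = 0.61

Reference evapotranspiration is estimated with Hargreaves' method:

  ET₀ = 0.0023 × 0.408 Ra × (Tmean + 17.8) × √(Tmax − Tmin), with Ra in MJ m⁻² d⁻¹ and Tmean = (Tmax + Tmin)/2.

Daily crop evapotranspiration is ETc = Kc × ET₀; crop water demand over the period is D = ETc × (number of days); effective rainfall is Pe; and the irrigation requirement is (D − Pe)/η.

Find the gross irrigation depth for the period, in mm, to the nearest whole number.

204 mm

Tmean = (29.6 + 18.6)/2 = 24.10 °C
0.408 Ra = 0.408 × 30.9 = 12.6072 mm/d equivalent
ET₀ = 0.0023 × 12.6072 × (24.10 + 17.8) × √11.0 = 0.0023 × 12.6072 × 41.90 × 3.3166 = 4.0295 mm/d
ETc = Kc × ET₀ = 1.09 × 4.0295 = 4.3922 mm/d
Crop demand D = ETc × 31 d = 4.3922 × 31 = 136.158 mm
D − Pe = 136.158 − 11.7 = 124.458 mm
Gross irrigation = 124.458 / 0.61 = 204.030 mm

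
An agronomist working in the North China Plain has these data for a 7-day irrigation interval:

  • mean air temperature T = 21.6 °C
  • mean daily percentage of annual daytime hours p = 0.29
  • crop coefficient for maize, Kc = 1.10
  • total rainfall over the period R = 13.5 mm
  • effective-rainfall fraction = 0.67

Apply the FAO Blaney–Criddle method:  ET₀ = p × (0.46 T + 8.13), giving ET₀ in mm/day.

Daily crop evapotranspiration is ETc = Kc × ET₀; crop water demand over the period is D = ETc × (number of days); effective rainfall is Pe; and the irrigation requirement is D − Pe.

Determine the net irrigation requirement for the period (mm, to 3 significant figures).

ET₀ = 0.29 × (0.46 × 21.6 + 8.13) = 0.29 × 18.066 = 5.2391 mm/d
ETc = Kc × ET₀ = 1.10 × 5.2391 = 5.7630 mm/d
Crop demand D = ETc × 7 d = 5.7630 × 7 = 40.341 mm
Pe = 0.67 × 13.5 = 9.045 mm
D − Pe = 40.341 − 9.045 = 31.296 mm

31.3 mm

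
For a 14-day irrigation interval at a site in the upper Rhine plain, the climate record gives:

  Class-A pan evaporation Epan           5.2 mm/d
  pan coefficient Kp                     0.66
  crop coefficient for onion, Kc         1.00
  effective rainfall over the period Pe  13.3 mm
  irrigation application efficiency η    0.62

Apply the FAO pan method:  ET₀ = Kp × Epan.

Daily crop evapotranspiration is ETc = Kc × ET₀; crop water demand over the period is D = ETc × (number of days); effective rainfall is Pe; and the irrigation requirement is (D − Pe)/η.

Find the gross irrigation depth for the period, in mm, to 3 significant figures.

56.0 mm

ET₀ = 0.66 × 5.2 = 3.4320 mm/d
ETc = Kc × ET₀ = 1.00 × 3.4320 = 3.4320 mm/d
Crop demand D = ETc × 14 d = 3.4320 × 14 = 48.048 mm
D − Pe = 48.048 − 13.3 = 34.748 mm
Gross irrigation = 34.748 / 0.62 = 56.045 mm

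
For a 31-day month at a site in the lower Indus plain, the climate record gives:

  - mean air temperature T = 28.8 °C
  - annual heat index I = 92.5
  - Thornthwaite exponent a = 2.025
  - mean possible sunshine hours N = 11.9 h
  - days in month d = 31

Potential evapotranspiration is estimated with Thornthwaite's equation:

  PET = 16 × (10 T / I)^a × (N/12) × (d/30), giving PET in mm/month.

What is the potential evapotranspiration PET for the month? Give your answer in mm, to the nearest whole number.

10T/I = 10 × 28.8 / 92.5 = 3.1135
(10T/I)^a = 3.1135^2.025 = 9.9731
Uncorrected PET = 16 × 9.9731 = 159.570 mm
Correction = (N/12)(d/30) = (11.9/12)(31/30) = 1.0247
PET = 159.570 × 1.0247 = 163.511 mm/month

164 mm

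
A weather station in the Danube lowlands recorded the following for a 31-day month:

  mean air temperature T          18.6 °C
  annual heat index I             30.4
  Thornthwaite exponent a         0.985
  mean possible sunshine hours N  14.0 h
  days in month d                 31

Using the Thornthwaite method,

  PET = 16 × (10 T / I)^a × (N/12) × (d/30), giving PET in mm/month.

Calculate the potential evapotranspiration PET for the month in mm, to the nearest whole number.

115 mm

10T/I = 10 × 18.6 / 30.4 = 6.1184
(10T/I)^a = 6.1184^0.985 = 5.9544
Uncorrected PET = 16 × 5.9544 = 95.270 mm
Correction = (N/12)(d/30) = (14.0/12)(31/30) = 1.2056
PET = 95.270 × 1.2056 = 114.858 mm/month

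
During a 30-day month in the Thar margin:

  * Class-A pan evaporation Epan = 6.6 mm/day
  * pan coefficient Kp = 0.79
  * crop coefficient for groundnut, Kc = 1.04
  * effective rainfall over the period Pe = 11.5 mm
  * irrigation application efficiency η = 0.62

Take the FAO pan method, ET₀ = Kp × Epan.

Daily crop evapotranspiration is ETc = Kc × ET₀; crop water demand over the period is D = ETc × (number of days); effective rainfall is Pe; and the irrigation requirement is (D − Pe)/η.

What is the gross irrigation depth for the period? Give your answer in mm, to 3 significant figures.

244 mm

ET₀ = 0.79 × 6.6 = 5.2140 mm/d
ETc = Kc × ET₀ = 1.04 × 5.2140 = 5.4226 mm/d
Crop demand D = ETc × 30 d = 5.4226 × 30 = 162.678 mm
D − Pe = 162.678 − 11.5 = 151.178 mm
Gross irrigation = 151.178 / 0.62 = 243.835 mm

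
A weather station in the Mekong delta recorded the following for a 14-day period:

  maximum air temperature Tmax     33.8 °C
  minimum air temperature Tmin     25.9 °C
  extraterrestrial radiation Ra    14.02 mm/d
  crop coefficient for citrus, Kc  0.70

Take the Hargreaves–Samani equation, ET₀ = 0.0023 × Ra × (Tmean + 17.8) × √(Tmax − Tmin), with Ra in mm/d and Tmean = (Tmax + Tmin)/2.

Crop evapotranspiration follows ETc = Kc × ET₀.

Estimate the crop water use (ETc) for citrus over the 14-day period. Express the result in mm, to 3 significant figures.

42.3 mm

Tmean = (33.8 + 25.9)/2 = 29.85 °C
ET₀ = 0.0023 × 14.02 × (29.85 + 17.8) × √7.9 = 0.0023 × 14.02 × 47.65 × 2.8107 = 4.3187 mm/d
ETc = Kc × ET₀ = 0.70 × 4.3187 = 3.0231 mm/d
Over 14 days: 3.0231 × 14 = 42.323 mm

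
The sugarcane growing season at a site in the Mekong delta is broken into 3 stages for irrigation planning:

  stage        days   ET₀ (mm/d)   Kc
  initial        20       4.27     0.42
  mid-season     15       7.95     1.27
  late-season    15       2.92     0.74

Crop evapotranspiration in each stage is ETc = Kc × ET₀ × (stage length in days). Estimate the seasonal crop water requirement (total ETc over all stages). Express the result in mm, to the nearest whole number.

220 mm

initial: 0.42 × 4.27 × 20 = 35.87 mm
mid-season: 1.27 × 7.95 × 15 = 151.45 mm
late-season: 0.74 × 2.92 × 15 = 32.41 mm
Seasonal total = 219.73 mm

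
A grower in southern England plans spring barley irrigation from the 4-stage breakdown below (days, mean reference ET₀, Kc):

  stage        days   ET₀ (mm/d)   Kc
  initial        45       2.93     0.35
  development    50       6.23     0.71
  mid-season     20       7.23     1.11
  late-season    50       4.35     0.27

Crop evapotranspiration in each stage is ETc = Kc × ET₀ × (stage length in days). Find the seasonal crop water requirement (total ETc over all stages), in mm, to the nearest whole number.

initial: 0.35 × 2.93 × 45 = 46.15 mm
development: 0.71 × 6.23 × 50 = 221.17 mm
mid-season: 1.11 × 7.23 × 20 = 160.51 mm
late-season: 0.27 × 4.35 × 50 = 58.73 mm
Seasonal total = 486.56 mm

487 mm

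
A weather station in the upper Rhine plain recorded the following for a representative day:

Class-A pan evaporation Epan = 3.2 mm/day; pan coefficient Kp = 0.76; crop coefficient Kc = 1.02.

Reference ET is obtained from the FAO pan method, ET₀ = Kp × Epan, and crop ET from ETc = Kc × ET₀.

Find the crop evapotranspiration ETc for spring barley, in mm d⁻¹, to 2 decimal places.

2.48 mm d⁻¹

ET₀ = 0.76 × 3.2 = 2.4320 mm/d
ETc = Kc × ET₀ = 1.02 × 2.4320 = 2.4806 mm/d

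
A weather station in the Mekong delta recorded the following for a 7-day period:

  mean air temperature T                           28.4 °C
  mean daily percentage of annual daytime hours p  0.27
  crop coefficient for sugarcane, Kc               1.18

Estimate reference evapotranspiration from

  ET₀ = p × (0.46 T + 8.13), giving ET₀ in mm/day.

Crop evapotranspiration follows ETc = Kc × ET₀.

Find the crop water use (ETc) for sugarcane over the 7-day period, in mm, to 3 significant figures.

ET₀ = 0.27 × (0.46 × 28.4 + 8.13) = 0.27 × 21.194 = 5.7224 mm/d
ETc = Kc × ET₀ = 1.18 × 5.7224 = 6.7524 mm/d
Over 7 days: 6.7524 × 7 = 47.267 mm

47.3 mm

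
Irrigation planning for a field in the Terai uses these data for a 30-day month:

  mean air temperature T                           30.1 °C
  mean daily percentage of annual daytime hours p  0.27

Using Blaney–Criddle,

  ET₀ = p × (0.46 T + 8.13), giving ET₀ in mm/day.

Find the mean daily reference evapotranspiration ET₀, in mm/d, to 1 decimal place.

5.9 mm/d

ET₀ = 0.27 × (0.46 × 30.1 + 8.13) = 0.27 × 21.976 = 5.9335 mm/d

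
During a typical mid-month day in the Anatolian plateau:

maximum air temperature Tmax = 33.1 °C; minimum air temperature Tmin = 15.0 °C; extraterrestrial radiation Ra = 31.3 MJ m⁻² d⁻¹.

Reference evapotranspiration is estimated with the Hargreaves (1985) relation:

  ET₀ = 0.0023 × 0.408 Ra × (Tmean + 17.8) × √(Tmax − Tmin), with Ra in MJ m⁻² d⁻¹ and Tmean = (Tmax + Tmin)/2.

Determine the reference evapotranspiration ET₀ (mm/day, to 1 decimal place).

Tmean = (33.1 + 15.0)/2 = 24.05 °C
0.408 Ra = 0.408 × 31.3 = 12.7704 mm/d equivalent
ET₀ = 0.0023 × 12.7704 × (24.05 + 17.8) × √18.1 = 0.0023 × 12.7704 × 41.85 × 4.2544 = 5.2296 mm/d

5.2 mm/day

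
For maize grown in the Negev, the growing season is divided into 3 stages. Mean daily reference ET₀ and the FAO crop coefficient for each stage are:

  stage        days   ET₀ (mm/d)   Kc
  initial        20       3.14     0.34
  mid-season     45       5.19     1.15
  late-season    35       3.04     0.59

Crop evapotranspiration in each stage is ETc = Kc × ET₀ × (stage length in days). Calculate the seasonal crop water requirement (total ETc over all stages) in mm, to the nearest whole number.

353 mm

initial: 0.34 × 3.14 × 20 = 21.35 mm
mid-season: 1.15 × 5.19 × 45 = 268.58 mm
late-season: 0.59 × 3.04 × 35 = 62.78 mm
Seasonal total = 352.71 mm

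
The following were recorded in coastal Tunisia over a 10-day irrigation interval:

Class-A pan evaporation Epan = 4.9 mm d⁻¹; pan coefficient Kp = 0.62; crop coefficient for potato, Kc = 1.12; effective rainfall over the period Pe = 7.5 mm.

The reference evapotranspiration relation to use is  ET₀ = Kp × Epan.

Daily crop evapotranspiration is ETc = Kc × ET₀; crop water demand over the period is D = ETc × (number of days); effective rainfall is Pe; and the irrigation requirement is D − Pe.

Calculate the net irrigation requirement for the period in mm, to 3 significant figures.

26.5 mm

ET₀ = 0.62 × 4.9 = 3.0380 mm/d
ETc = Kc × ET₀ = 1.12 × 3.0380 = 3.4026 mm/d
Crop demand D = ETc × 10 d = 3.4026 × 10 = 34.026 mm
D − Pe = 34.026 − 7.5 = 26.526 mm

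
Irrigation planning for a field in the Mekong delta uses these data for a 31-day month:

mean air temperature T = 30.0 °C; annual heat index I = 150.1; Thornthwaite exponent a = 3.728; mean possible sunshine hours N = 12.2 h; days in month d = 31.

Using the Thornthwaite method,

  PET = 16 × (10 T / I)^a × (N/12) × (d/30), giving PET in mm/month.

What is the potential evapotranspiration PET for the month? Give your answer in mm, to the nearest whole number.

10T/I = 10 × 30.0 / 150.1 = 1.9987
(10T/I)^a = 1.9987^3.728 = 13.2186
Uncorrected PET = 16 × 13.2186 = 211.498 mm
Correction = (N/12)(d/30) = (12.2/12)(31/30) = 1.0506
PET = 211.498 × 1.0506 = 222.200 mm/month

222 mm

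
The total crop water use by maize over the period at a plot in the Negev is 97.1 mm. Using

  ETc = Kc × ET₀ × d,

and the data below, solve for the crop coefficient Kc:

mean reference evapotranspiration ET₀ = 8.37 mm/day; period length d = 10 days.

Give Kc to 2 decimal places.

ETc = Kc × ET₀ × d  ⇒  Kc = ETc / (ET₀ × d)
Kc = 97.1 / (8.37 × 10) = 97.1 / 83.70 = 1.1601

1.16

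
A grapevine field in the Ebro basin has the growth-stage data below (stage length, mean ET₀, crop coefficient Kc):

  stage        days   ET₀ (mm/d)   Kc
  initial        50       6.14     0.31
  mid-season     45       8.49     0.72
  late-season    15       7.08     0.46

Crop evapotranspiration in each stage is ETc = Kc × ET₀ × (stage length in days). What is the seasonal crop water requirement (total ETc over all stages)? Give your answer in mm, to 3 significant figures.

419 mm

initial: 0.31 × 6.14 × 50 = 95.17 mm
mid-season: 0.72 × 8.49 × 45 = 275.08 mm
late-season: 0.46 × 7.08 × 15 = 48.85 mm
Seasonal total = 419.10 mm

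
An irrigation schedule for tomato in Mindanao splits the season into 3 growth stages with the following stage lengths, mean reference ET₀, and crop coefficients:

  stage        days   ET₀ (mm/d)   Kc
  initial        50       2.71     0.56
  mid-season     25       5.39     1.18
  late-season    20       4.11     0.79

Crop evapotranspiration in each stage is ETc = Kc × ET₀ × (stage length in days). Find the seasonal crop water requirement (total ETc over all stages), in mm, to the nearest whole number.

300 mm

initial: 0.56 × 2.71 × 50 = 75.88 mm
mid-season: 1.18 × 5.39 × 25 = 159.01 mm
late-season: 0.79 × 4.11 × 20 = 64.94 mm
Seasonal total = 299.83 mm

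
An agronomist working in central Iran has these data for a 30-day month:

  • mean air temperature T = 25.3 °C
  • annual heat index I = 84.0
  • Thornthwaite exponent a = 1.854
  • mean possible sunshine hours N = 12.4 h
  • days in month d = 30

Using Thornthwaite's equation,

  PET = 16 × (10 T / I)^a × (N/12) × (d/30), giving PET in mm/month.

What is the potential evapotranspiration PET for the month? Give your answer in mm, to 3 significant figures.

10T/I = 10 × 25.3 / 84.0 = 3.0119
(10T/I)^a = 3.0119^1.854 = 7.7227
Uncorrected PET = 16 × 7.7227 = 123.563 mm
Correction = (N/12)(d/30) = (12.4/12)(30/30) = 1.0333
PET = 123.563 × 1.0333 = 127.678 mm/month

128 mm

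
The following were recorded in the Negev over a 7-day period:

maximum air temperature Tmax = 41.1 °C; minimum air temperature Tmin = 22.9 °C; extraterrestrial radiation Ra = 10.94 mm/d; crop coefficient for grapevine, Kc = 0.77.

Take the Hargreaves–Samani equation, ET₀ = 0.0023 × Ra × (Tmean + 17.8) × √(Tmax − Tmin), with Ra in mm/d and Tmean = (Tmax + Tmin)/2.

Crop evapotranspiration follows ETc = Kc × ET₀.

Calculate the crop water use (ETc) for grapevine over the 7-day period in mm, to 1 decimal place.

Tmean = (41.1 + 22.9)/2 = 32.00 °C
ET₀ = 0.0023 × 10.94 × (32.00 + 17.8) × √18.2 = 0.0023 × 10.94 × 49.80 × 4.2661 = 5.3457 mm/d
ETc = Kc × ET₀ = 0.77 × 5.3457 = 4.1162 mm/d
Over 7 days: 4.1162 × 7 = 28.813 mm

28.8 mm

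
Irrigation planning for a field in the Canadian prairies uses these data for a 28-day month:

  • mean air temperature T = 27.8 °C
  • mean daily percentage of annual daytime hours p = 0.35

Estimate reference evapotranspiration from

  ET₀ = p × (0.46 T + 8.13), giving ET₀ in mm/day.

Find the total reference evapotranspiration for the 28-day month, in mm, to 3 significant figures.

205 mm

ET₀ = 0.35 × (0.46 × 27.8 + 8.13) = 0.35 × 20.918 = 7.3213 mm/d
Monthly total = 7.3213 × 28 = 204.996 mm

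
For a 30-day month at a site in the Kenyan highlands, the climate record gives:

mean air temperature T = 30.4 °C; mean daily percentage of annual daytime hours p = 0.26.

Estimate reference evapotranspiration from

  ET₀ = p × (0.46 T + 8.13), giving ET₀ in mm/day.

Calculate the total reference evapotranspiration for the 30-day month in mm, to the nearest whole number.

172 mm

ET₀ = 0.26 × (0.46 × 30.4 + 8.13) = 0.26 × 22.114 = 5.7496 mm/d
Monthly total = 5.7496 × 30 = 172.488 mm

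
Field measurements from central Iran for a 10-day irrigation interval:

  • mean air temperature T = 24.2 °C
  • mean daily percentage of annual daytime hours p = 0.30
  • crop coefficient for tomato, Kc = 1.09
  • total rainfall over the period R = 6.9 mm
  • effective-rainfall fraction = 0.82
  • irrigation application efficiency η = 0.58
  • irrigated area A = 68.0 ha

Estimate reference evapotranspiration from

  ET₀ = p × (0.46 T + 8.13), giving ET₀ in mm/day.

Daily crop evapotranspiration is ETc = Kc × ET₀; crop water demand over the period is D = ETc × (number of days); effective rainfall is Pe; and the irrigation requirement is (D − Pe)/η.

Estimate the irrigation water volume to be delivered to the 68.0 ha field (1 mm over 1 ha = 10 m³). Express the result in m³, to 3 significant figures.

67200 m³

ET₀ = 0.30 × (0.46 × 24.2 + 8.13) = 0.30 × 19.262 = 5.7786 mm/d
ETc = Kc × ET₀ = 1.09 × 5.7786 = 6.2987 mm/d
Crop demand D = ETc × 10 d = 6.2987 × 10 = 62.987 mm
Pe = 0.82 × 6.9 = 5.658 mm
D − Pe = 62.987 − 5.658 = 57.329 mm
Gross irrigation = 57.329 / 0.58 = 98.843 mm
Volume = 98.843 mm × 68.0 ha × 10 = 67213.2 m³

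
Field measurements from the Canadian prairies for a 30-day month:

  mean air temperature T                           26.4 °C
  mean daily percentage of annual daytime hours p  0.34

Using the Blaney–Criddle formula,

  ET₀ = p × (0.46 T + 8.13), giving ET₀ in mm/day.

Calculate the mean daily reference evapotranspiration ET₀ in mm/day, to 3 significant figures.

ET₀ = 0.34 × (0.46 × 26.4 + 8.13) = 0.34 × 20.274 = 6.8932 mm/d

6.89 mm/day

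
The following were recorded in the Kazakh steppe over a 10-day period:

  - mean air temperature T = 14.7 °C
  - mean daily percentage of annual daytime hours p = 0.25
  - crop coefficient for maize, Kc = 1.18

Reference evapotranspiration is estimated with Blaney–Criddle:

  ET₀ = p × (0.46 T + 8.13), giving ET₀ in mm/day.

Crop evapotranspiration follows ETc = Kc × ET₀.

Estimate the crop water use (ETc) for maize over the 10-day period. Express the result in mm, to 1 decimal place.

43.9 mm

ET₀ = 0.25 × (0.46 × 14.7 + 8.13) = 0.25 × 14.892 = 3.7230 mm/d
ETc = Kc × ET₀ = 1.18 × 3.7230 = 4.3931 mm/d
Over 10 days: 4.3931 × 10 = 43.931 mm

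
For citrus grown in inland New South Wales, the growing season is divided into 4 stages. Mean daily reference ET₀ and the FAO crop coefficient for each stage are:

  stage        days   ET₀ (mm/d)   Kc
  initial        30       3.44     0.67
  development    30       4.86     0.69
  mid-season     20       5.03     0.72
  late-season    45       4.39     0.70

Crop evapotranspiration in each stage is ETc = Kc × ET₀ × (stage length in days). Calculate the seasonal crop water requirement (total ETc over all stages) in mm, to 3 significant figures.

initial: 0.67 × 3.44 × 30 = 69.14 mm
development: 0.69 × 4.86 × 30 = 100.60 mm
mid-season: 0.72 × 5.03 × 20 = 72.43 mm
late-season: 0.70 × 4.39 × 45 = 138.29 mm
Seasonal total = 380.46 mm

380 mm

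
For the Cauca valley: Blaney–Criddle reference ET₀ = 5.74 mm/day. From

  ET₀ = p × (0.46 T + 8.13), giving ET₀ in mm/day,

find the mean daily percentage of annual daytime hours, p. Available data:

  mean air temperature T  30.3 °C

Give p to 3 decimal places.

0.260

p = ET₀ / (0.46 T + 8.13) = 5.74 / (0.46 × 30.3 + 8.13) = 5.74 / 22.068 = 0.2601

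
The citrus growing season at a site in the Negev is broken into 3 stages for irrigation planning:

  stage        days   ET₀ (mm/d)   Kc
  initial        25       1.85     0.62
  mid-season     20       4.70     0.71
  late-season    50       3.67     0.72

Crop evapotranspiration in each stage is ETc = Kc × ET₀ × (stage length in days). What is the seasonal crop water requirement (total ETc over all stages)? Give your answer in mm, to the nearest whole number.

228 mm

initial: 0.62 × 1.85 × 25 = 28.68 mm
mid-season: 0.71 × 4.70 × 20 = 66.74 mm
late-season: 0.72 × 3.67 × 50 = 132.12 mm
Seasonal total = 227.54 mm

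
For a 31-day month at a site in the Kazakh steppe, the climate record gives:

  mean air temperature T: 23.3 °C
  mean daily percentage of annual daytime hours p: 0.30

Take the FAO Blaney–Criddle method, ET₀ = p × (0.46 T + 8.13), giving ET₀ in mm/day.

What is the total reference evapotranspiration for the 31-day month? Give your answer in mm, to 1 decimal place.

ET₀ = 0.30 × (0.46 × 23.3 + 8.13) = 0.30 × 18.848 = 5.6544 mm/d
Monthly total = 5.6544 × 31 = 175.286 mm

175.3 mm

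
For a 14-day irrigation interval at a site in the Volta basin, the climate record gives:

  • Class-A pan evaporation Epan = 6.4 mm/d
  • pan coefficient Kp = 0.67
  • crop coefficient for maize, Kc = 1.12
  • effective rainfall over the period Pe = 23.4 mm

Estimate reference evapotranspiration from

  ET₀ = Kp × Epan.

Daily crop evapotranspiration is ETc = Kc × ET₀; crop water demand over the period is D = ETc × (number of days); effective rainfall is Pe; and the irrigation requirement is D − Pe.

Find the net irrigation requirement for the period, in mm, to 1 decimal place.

43.8 mm

ET₀ = 0.67 × 6.4 = 4.2880 mm/d
ETc = Kc × ET₀ = 1.12 × 4.2880 = 4.8026 mm/d
Crop demand D = ETc × 14 d = 4.8026 × 14 = 67.236 mm
D − Pe = 67.236 − 23.4 = 43.836 mm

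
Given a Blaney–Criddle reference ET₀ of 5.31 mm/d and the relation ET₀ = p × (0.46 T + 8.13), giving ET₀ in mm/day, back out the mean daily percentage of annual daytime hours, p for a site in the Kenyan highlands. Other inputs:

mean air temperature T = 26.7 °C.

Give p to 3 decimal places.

p = ET₀ / (0.46 T + 8.13) = 5.31 / (0.46 × 26.7 + 8.13) = 5.31 / 20.412 = 0.2601

0.260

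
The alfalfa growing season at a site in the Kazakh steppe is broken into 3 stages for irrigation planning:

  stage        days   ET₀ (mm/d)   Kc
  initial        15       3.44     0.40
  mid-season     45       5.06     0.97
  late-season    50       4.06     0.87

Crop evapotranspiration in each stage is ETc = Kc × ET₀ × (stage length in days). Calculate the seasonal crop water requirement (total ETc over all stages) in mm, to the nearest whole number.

initial: 0.40 × 3.44 × 15 = 20.64 mm
mid-season: 0.97 × 5.06 × 45 = 220.87 mm
late-season: 0.87 × 4.06 × 50 = 176.61 mm
Seasonal total = 418.12 mm

418 mm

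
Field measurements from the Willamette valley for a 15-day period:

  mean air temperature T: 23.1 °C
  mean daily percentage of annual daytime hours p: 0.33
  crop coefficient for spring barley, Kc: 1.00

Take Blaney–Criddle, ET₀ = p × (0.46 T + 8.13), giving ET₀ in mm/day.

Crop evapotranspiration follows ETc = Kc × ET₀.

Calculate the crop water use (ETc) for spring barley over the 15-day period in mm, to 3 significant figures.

92.8 mm

ET₀ = 0.33 × (0.46 × 23.1 + 8.13) = 0.33 × 18.756 = 6.1895 mm/d
ETc = Kc × ET₀ = 1.00 × 6.1895 = 6.1895 mm/d
Over 15 days: 6.1895 × 15 = 92.843 mm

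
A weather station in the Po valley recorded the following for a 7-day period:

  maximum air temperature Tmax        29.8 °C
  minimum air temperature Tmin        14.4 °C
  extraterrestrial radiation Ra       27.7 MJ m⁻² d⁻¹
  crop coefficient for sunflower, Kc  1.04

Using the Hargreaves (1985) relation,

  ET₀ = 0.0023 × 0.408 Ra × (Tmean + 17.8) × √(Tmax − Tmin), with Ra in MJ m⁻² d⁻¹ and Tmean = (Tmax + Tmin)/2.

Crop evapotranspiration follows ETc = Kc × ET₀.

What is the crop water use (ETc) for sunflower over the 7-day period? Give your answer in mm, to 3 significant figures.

Tmean = (29.8 + 14.4)/2 = 22.10 °C
0.408 Ra = 0.408 × 27.7 = 11.3016 mm/d equivalent
ET₀ = 0.0023 × 11.3016 × (22.10 + 17.8) × √15.4 = 0.0023 × 11.3016 × 39.90 × 3.9243 = 4.0701 mm/d
ETc = Kc × ET₀ = 1.04 × 4.0701 = 4.2329 mm/d
Over 7 days: 4.2329 × 7 = 29.630 mm

29.6 mm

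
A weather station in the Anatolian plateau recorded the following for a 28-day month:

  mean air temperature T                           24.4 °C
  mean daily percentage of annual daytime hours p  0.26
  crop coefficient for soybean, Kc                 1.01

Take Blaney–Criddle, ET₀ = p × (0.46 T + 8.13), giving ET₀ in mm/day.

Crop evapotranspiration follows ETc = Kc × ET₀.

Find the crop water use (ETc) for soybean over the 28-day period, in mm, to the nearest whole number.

ET₀ = 0.26 × (0.46 × 24.4 + 8.13) = 0.26 × 19.354 = 5.0320 mm/d
ETc = Kc × ET₀ = 1.01 × 5.0320 = 5.0823 mm/d
Over 28 days: 5.0823 × 28 = 142.304 mm

142 mm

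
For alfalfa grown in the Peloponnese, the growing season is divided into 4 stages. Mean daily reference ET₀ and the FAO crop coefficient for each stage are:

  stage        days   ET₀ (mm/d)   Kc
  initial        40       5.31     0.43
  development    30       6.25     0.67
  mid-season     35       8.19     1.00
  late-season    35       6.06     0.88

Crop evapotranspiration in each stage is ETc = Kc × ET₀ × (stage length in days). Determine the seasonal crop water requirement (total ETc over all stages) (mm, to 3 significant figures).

690 mm

initial: 0.43 × 5.31 × 40 = 91.33 mm
development: 0.67 × 6.25 × 30 = 125.63 mm
mid-season: 1.00 × 8.19 × 35 = 286.65 mm
late-season: 0.88 × 6.06 × 35 = 186.65 mm
Seasonal total = 690.26 mm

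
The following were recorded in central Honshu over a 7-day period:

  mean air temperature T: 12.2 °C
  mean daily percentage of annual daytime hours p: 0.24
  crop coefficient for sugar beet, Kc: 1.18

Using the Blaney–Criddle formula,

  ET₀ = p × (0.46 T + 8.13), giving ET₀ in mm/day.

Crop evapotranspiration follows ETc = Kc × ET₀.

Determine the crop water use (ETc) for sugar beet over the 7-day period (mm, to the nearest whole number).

27 mm

ET₀ = 0.24 × (0.46 × 12.2 + 8.13) = 0.24 × 13.742 = 3.2981 mm/d
ETc = Kc × ET₀ = 1.18 × 3.2981 = 3.8918 mm/d
Over 7 days: 3.8918 × 7 = 27.243 mm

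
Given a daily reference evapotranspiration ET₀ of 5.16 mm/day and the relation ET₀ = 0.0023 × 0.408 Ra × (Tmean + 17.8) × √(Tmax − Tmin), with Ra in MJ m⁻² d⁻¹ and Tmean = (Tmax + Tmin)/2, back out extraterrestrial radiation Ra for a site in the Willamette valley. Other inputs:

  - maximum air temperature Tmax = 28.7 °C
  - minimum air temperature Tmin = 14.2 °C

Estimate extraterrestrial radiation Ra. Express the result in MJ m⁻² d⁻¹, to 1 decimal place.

36.8 MJ m⁻² d⁻¹

Tmean = (28.7+14.2)/2 = 21.45 °C; ΔT = 14.5
Ra = ET₀ / [0.0023 × 0.408 × (Tmean+17.8) × √ΔT]
   = 5.16 / (0.0023 × 0.408 × 39.25 × 3.8079) = 36.791 MJ m⁻² d⁻¹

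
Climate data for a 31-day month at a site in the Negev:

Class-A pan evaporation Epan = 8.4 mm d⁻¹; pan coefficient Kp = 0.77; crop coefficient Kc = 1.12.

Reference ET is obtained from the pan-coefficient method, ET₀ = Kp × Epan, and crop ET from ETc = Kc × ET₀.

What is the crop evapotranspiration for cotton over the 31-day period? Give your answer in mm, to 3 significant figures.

225 mm

ET₀ = 0.77 × 8.4 = 6.4680 mm/d
ETc = Kc × ET₀ = 1.12 × 6.4680 = 7.2442 mm/d
Over 31 days: 7.2442 × 31 = 224.570 mm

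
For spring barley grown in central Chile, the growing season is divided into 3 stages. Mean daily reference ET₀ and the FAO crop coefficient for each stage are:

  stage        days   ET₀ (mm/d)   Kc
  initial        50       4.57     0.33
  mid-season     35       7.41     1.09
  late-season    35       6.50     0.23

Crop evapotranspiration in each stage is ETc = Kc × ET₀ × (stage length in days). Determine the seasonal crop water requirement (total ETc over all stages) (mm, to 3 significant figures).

410 mm

initial: 0.33 × 4.57 × 50 = 75.41 mm
mid-season: 1.09 × 7.41 × 35 = 282.69 mm
late-season: 0.23 × 6.50 × 35 = 52.33 mm
Seasonal total = 410.43 mm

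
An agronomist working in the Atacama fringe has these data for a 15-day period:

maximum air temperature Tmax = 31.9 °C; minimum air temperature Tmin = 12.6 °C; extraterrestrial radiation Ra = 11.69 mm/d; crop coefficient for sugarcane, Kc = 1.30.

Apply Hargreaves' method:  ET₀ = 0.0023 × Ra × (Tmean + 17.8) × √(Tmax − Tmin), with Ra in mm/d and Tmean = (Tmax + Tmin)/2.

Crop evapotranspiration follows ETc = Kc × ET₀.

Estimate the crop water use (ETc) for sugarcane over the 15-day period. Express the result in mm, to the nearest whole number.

92 mm

Tmean = (31.9 + 12.6)/2 = 22.25 °C
ET₀ = 0.0023 × 11.69 × (22.25 + 17.8) × √19.3 = 0.0023 × 11.69 × 40.05 × 4.3932 = 4.7307 mm/d
ETc = Kc × ET₀ = 1.30 × 4.7307 = 6.1499 mm/d
Over 15 days: 6.1499 × 15 = 92.249 mm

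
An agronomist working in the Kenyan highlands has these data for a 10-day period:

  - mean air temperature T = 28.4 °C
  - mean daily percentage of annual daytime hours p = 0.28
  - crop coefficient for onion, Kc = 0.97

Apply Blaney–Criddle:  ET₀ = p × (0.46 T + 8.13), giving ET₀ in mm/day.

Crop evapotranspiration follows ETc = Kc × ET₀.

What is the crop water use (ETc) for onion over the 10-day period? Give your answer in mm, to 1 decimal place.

ET₀ = 0.28 × (0.46 × 28.4 + 8.13) = 0.28 × 21.194 = 5.9343 mm/d
ETc = Kc × ET₀ = 0.97 × 5.9343 = 5.7563 mm/d
Over 10 days: 5.7563 × 10 = 57.563 mm

57.6 mm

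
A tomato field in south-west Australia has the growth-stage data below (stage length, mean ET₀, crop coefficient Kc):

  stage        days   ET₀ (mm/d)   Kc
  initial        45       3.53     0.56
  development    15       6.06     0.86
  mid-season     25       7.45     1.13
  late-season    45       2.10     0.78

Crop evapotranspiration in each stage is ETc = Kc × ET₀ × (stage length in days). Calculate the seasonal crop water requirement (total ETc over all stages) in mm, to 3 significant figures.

451 mm

initial: 0.56 × 3.53 × 45 = 88.96 mm
development: 0.86 × 6.06 × 15 = 78.17 mm
mid-season: 1.13 × 7.45 × 25 = 210.46 mm
late-season: 0.78 × 2.10 × 45 = 73.71 mm
Seasonal total = 451.30 mm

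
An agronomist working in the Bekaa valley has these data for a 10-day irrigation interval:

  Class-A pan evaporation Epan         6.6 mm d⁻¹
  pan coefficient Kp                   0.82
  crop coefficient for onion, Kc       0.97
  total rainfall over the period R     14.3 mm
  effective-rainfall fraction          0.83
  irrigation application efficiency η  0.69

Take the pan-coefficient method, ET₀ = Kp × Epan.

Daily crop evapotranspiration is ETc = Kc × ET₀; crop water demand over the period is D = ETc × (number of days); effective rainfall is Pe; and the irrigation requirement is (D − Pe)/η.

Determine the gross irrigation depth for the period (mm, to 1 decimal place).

58.9 mm

ET₀ = 0.82 × 6.6 = 5.4120 mm/d
ETc = Kc × ET₀ = 0.97 × 5.4120 = 5.2496 mm/d
Crop demand D = ETc × 10 d = 5.2496 × 10 = 52.496 mm
Pe = 0.83 × 14.3 = 11.869 mm
D − Pe = 52.496 − 11.869 = 40.627 mm
Gross irrigation = 40.627 / 0.69 = 58.880 mm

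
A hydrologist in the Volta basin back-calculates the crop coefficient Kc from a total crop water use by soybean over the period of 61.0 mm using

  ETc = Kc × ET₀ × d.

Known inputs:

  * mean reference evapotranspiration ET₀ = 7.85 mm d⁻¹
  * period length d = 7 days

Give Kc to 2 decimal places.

1.11

ETc = Kc × ET₀ × d  ⇒  Kc = ETc / (ET₀ × d)
Kc = 61.0 / (7.85 × 7) = 61.0 / 54.95 = 1.1101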